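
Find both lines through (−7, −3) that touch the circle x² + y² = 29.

5x − 2y = −29 and 2x + 5y = −29

Let a tangent through (−7, −3) have slope m. Its distance from (0, 0) must equal √29:
[m·(7) − (3)]² = 29(m² + 1)
10m² − 21m − 10 = 0, so m = 5/2 or m = −2/5.
With m = 5/2: 5x − 2y = −29. With m = −2/5: 2x + 5y = −29.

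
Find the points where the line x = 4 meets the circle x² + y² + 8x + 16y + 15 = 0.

(4, −9) and (4, −7)

The line gives x = 4. Substituting into the circle:
y² + 16y + 63 = 0
y = −7 or y = −9, giving (4, −7) and (4, −9).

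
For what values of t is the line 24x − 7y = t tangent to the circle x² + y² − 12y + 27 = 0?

Tangency holds when the distance from the centre (0, 6) to the line equals the radius 3:
|24·0 − 7·6 − t| / √625 = 3
|t − (−42)| = 3·25, so t = 33 or t = −117.

t = −117 or t = 33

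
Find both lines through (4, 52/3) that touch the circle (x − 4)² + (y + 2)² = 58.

Let a tangent through (4, 52/3) have slope m. Its distance from (4, −2) must equal √58:
(0m − (−58/3))² = 58(m² + 1)
9m² − 49 = 0, so m = −7/3 or m = 7/3.
Through (4, 52/3) these give 7x + 3y = 80 and 7x − 3y = −24.

7x + 3y = 80 and 7x − 3y = −24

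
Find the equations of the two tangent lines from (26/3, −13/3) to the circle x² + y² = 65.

Write the tangent as mx − y + (−13/3 − m·(26/3)) = 0 and set its distance from the centre to √65:
(−26/3m − (13/3))² = 65(m² + 1)
7m² + 52m − 32 = 0, so m = −8 or m = 4/7.
With m = −8: 8x + y = 65. With m = 4/7: 4x − 7y = 65.

8x + y = 65 and 4x − 7y = 65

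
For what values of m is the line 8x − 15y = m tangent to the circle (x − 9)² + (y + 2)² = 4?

m = 68 or m = 136

Tangency holds when the distance from the centre (9, −2) to the line equals the radius 2:
|8·9 − 15·(−2) − m| / √289 = 2
|m − (102)| = 2·17, so m = 136 or m = 68.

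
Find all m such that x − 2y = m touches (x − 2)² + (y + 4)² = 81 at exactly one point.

The line touches the circle iff its distance from (2, −4) is 9:
|1·2 − 2·(−4) − m| / √5 = 9
|m − (10)| = 9√5.

m = 10 ± 9√5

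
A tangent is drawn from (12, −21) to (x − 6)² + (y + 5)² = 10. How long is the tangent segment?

√282

Centre (6, −5), r² = 10. |PO|² = (6)² + (−16)² = 292.
Power of the point: PT² = |PO|² − r² = 282, so PT = √282.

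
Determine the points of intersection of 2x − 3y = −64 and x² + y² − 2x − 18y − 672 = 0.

(−26, 4) and (16, 32)

Express y = (64 + 2x)/3 and substitute into the circle:
13x² + 130x − 5408 = 0  ⟹  x² + 10x − 416 = 0
x = 16 or x = −26, giving (16, 32) and (−26, 4).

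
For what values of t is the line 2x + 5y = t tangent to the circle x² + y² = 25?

Tangency holds when the distance from the centre (0, 0) to the line equals the radius 5:
|2·0 + 5·0 − t| / √29 = 5
|t| = 5√29.

t = ±5√29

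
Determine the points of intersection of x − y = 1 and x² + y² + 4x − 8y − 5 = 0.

Express y = x − 1 and substitute into the circle:
2x² − 6x + 4 = 0  ⟹  x² − 3x + 2 = 0
x = 2 or x = 1, giving (2, 1) and (1, 0).

(1, 0) and (2, 1)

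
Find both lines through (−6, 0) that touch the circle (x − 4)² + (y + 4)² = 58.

3x − 7y = −18 and 7x + 3y = −42

A line y − (0) = m(x − (−6)) is tangent when its distance from (4, −4) is √58:
[m·(10) − (−4)]² = 58(m² + 1)
21m² + 40m − 21 = 0, so m = 3/7 or m = −7/3.
With m = 3/7: 3x − 7y = −18. With m = −7/3: 7x + 3y = −42.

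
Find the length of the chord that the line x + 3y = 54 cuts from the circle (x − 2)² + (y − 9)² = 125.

The distance from (2, 9) to the line is 25/√10, and r² = 125.
Half the chord is √(r² − d²) = √(125/2), so the full chord is 5√10.

5√10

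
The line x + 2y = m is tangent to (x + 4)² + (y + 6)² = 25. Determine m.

m = −16 ± 5√5

The line touches the circle iff its distance from (−4, −6) is 5:
|1·(−4) + 2·(−6) − m| / √5 = 5
|m − (−16)| = 5√5.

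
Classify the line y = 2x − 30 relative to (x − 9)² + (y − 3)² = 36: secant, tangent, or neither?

Substituting the line into the circle gives 5x² − 150x + 1134 = 0.
Discriminant = (−150)² − 4·5·(1134) = −180 < 0.
No real roots: the line does not meet the circle.

neither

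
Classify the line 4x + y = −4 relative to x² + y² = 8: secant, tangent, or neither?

secant

Substituting the line into the circle gives 17x² + 32x + 8 = 0.
Discriminant = (32)² − 4·17·(8) = 480 > 0.
Two real roots: the line is a secant.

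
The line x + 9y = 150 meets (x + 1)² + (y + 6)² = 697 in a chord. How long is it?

3√82

The distance from (−1, −6) to the line is 205/√82, and r² = 697.
Half the chord is √(r² − d²) = √(369/2), so the full chord is 3√82.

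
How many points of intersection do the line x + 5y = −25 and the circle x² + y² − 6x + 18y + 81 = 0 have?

Centre (3, −9), r² = 9. Distance² from centre to line = (−17)²/26 = 289/26.
Since d² > r², the line lies outside the circle.

0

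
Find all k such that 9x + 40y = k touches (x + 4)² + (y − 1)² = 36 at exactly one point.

The line touches the circle iff its distance from (−4, 1) is 6:
|9·(−4) + 40·1 − k| / √1681 = 6
|k − (4)| = 6·41, so k = 250 or k = −242.

k = −242 or k = 250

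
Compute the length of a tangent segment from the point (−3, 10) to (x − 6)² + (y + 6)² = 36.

Centre (6, −6), r² = 36. |PO|² = (−9)² + (16)² = 337.
Power of the point: PT² = |PO|² − r² = 301, so PT = √301.

√301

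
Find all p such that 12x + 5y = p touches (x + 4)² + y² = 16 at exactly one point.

The line touches the circle iff its distance from (−4, 0) is 4:
|12·(−4) + 5·0 − p| / √169 = 4
|p − (−48)| = 4·13, so p = 4 or p = −100.

p = −100 or p = 4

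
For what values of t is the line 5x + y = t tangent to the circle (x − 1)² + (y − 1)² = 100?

For a tangent, require d(centre, line) = r = 10.
|5·1 + 1·1 − t| / √26 = 10
|t − (6)| = 10√26.

t = 6 ± 10√26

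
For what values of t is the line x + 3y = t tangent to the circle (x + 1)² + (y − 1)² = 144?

t = 2 ± 12√10

For a tangent, require d(centre, line) = r = 12.
|1·(−1) + 3·1 − t| / √10 = 12
|t − (2)| = 12√10.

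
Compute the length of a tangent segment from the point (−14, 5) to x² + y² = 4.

√217

With centre O = (0, 0), |OP|² = 221 and r² = 4.
Power of the point: PT² = |PO|² − r² = 217, so PT = √217.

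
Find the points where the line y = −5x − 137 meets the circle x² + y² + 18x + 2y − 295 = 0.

(−28, 3) and (−25, −12)

From the line, y = −5x − 137. Substituting:
26x² + 1378x + 18200 = 0  ⟹  x² + 53x + 700 = 0
x = −25 or x = −28, giving (−25, −12) and (−28, 3).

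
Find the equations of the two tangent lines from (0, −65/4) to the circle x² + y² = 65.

7x − 4y = 65 and 7x + 4y = −65

Let a tangent through (0, −65/4) have slope m. Its distance from (0, 0) must equal √65:
(0m − (65/4))² = 65(m² + 1)
16m² − 49 = 0, so m = 7/4 or m = −7/4.
With m = 7/4: 7x − 4y = 65. With m = −7/4: 7x + 4y = −65.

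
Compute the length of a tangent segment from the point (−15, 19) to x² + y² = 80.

With centre O = (0, 0), |OP|² = 586 and r² = 80.
By the tangent–radius right angle, tangent length = √(|PO|² − r²) = √506.

√506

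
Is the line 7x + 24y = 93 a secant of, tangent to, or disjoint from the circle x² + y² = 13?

Centre (0, 0), r² = 13. Distance² from centre to line = (−93)²/625 = 8649/625.
Since d² > r², the line lies outside the circle.

disjoint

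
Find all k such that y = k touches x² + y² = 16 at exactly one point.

The line touches the circle iff its distance from (0, 0) is 4:
|0·0 + 1·0 − k| / √1 = 4
|k| = 4, so k = 4 or k = −4.

k = −4 or k = 4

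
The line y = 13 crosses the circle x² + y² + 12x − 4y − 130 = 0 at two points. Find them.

(−13, 13) and (1, 13)

From the line, y = 13. Substituting:
x² + 12x − 13 = 0
x = 1 or x = −13, giving (1, 13) and (−13, 13).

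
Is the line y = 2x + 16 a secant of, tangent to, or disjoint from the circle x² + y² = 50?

disjoint

Substituting the line into the circle gives 5x² + 64x + 206 = 0.
Discriminant = (64)² − 4·5·(206) = −24 < 0.
No real roots: the line does not meet the circle.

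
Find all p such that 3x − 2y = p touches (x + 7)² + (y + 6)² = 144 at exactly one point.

p = −9 ± 12√13

The line touches the circle iff its distance from (−7, −6) is 12:
|3·(−7) − 2·(−6) − p| / √13 = 12
|p − (−9)| = 12√13.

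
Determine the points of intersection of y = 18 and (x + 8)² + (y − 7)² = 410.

(−25, 18) and (9, 18)

Substitute y = 18:
x² + 16x − 225 = 0
x = 9 or x = −25, giving (9, 18) and (−25, 18).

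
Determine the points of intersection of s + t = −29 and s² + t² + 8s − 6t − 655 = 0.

(−30, 1) and (−6, −23)

Substitute t = −s − 29:
2s² + 72s + 360 = 0  ⟹  s² + 36s + 180 = 0
s = −6 or s = −30, giving (−6, −23) and (−30, 1).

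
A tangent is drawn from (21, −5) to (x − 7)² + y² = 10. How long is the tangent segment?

√211

The centre is (7, 0) and r = √10. The square of the distance from P to the centre is 196 + 25 = 221.
The tangent meets the radius at right angles, so tangent² = |PO|² − r² = 221 − 10 = 211.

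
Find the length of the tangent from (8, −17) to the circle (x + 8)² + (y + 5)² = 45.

√355

Centre (−8, −5), r² = 45. |PO|² = (16)² + (−12)² = 400.
By the tangent–radius right angle, tangent length = √(|PO|² − r²) = √355.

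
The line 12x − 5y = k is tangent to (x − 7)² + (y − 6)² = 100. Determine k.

k = −76 or k = 184

The line touches the circle iff its distance from (7, 6) is 10:
|12·7 − 5·6 − k| / √169 = 10
|k − (54)| = 10·13, so k = 184 or k = −76.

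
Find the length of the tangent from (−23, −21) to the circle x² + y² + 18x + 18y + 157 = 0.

√335

Centre (−9, −9), r² = 5. |PO|² = (−14)² + (−12)² = 340.
By the tangent–radius right angle, tangent length = √(|PO|² − r²) = √335.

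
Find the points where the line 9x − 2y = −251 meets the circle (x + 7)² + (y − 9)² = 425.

(−27, 4) and (−23, 22)

Express y = (251 + 9x)/2 and substitute into the circle:
85x² + 4250x + 52785 = 0  ⟹  x² + 50x + 621 = 0
x = −23 or x = −27, giving (−23, 22) and (−27, 4).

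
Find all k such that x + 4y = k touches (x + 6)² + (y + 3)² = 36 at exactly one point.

k = −18 ± 6√17

Tangency holds when the distance from the centre (−6, −3) to the line equals the radius 6:
|1·(−6) + 4·(−3) − k| / √17 = 6
|k − (−18)| = 6√17.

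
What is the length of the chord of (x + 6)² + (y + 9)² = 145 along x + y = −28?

11√2

The distance from (−6, −9) to the line is 13/√2, and r² = 145.
Half the chord is √(r² − d²) = √(121/2), so the full chord is 11√2.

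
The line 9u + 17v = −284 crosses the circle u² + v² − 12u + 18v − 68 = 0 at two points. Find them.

From the line, v = (−284 − 9u)/17. Substituting:
370u² − 1110u − 25900 = 0  ⟹  u² − 3u − 70 = 0
u = 10 or u = −7, giving (10, −22) and (−7, −13).

(−7, −13) and (10, −22)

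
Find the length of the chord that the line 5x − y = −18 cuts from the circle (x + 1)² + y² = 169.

Express y = 5x + 18 and substitute into the circle:
26x² + 182x + 156 = 0  ⟹  x² + 7x + 6 = 0
x = −1 or x = −6, giving (−1, 13) and (−6, −12).
|(−1, 13) − (−6, −12)| = √((5)² + (25)²) = 5√26.

5√26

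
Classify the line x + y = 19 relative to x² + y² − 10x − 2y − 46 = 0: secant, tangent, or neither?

Centre (5, 1), r² = 72. Distance² from centre to line = (−13)²/2 = 169/2.
Since d² > r², the line lies outside the circle.

neither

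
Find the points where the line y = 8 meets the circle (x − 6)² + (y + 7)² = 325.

(−4, 8) and (16, 8)

From the line, y = 8. Substituting:
x² − 12x − 64 = 0
x = 16 or x = −4, giving (16, 8) and (−4, 8).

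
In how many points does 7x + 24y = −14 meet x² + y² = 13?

Substituting the line into the circle gives 625x² + 196x − 7292 = 0.
Δ = 38416 − (−18230000) = 18268416.
Two real roots: the line is a secant.

2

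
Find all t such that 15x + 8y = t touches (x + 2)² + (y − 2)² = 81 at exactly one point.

The line touches the circle iff its distance from (−2, 2) is 9:
|15·(−2) + 8·2 − t| / √289 = 9
|t − (−14)| = 9·17, so t = 139 or t = −167.

t = −167 or t = 139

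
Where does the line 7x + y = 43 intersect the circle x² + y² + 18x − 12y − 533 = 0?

From the line, y = −7x + 43. Substituting:
50x² − 500x + 800 = 0  ⟹  x² − 10x + 16 = 0
x = 8 or x = 2, giving (8, −13) and (2, 29).

(2, 29) and (8, −13)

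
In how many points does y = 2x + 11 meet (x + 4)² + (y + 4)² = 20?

Centre (−4, −4), r² = 20. Distance² from centre to line = (7)²/5 = 49/5.
Since d² < r², the line cuts the circle twice.

2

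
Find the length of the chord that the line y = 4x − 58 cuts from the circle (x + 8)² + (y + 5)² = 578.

From the line, y = 4x − 58. Substituting:
17x² − 408x + 2295 = 0  ⟹  x² − 24x + 135 = 0
x = 15 or x = 9, giving (15, 2) and (9, −22).
Chord length = distance between (15, 2) and (9, −22) = √612 = 6√17.

6√17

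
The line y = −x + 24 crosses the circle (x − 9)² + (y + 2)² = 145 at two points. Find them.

(17, 7) and (18, 6)

Express y = −x + 24 and substitute into the circle:
2x² − 70x + 612 = 0  ⟹  x² − 35x + 306 = 0
x = 18 or x = 17, giving (18, 6) and (17, 7).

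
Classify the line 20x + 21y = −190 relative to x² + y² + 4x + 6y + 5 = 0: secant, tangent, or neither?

Centre (−2, −3), r² = 8. Distance² from centre to line = (87)²/841 = 9.
Since d² > r², the line lies outside the circle.

neither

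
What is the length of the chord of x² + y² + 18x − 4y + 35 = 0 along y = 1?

The distance from (−9, 2) to the line is 1, and r² = 50.
Chord = 2√(r² − d²) = 2·√(49) = 14.

14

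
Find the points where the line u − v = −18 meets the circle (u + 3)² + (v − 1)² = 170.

(−16, 2) and (−4, 14)

Substitute v = u + 18:
2u² + 40u + 128 = 0  ⟹  u² + 20u + 64 = 0
u = −4 or u = −16, giving (−4, 14) and (−16, 2).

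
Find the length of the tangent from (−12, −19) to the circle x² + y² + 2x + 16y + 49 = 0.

√226

Centre (−1, −8), r² = 16. |PO|² = (−11)² + (−11)² = 242.
By the tangent–radius right angle, tangent length = √(|PO|² − r²) = √226.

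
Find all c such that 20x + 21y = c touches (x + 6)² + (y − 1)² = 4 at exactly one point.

For a tangent, require d(centre, line) = r = 2.
|20·(−6) + 21·1 − c| / √841 = 2
|c − (−99)| = 2·29, so c = −41 or c = −157.

c = −157 or c = −41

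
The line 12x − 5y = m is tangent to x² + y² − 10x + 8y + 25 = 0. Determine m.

m = 28 or m = 132

Tangency holds when the distance from the centre (5, −4) to the line equals the radius 4:
|12·5 − 5·(−4) − m| / √169 = 4
|m − (80)| = 4·13, so m = 132 or m = 28.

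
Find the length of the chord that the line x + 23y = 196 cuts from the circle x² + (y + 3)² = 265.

Centre (0, −3), r² = 265. Perpendicular distance d from centre to line = |−265| / √530 = 265/√530.
Half the chord is √(r² − d²) = √(265/2), so the full chord is √530.

√530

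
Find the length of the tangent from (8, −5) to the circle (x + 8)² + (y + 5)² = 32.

The centre is (−8, −5) and r = 4√2. The square of the distance from P to the centre is 256 + 0 = 256.
Power of the point: PT² = |PO|² − r² = 224, so PT = 4√14.

4√14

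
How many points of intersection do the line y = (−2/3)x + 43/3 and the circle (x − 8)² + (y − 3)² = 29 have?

Centre (8, 3), r² = 29. Distance² from centre to line = (−18)²/13 = 324/13.
Since d² < r², the line cuts the circle twice.

2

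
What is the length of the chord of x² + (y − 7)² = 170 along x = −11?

14

The line gives x = −11. Substituting into the circle:
y² − 14y = 0
y = 14 or y = 0, giving (−11, 14) and (−11, 0).
|(−11, 14) − (−11, 0)| = √((0)² + (14)²) = 14.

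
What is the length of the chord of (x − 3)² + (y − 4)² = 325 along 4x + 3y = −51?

Express y = (−51 − 4x)/3 and substitute into the circle:
25x² + 450x + 1125 = 0  ⟹  x² + 18x + 45 = 0
x = −3 or x = −15, giving (−3, −13) and (−15, 3).
|(−3, −13) − (−15, 3)| = √((12)² + (−16)²) = 20.

20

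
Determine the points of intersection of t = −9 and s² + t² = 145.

From the line, t = −9. Substituting:
s² − 64 = 0
s = 8 or s = −8, giving (8, −9) and (−8, −9).

(−8, −9) and (8, −9)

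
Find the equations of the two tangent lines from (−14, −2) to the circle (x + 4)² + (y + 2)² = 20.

x + 2y = −18 and x − 2y = −10

Let a tangent through (−14, −2) have slope m. Its distance from (−4, −2) must equal 2√5:
(10m − (0))² = 20(m² + 1)
4m² − 1 = 0, so m = −1/2 or m = 1/2.
With m = −1/2: x + 2y = −18. With m = 1/2: x − 2y = −10.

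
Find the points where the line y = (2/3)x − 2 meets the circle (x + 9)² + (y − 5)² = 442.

Express y = (−6 + 2x)/3 and substitute into the circle:
13x² + 78x − 2808 = 0  ⟹  x² + 6x − 216 = 0
x = 12 or x = −18, giving (12, 6) and (−18, −14).

(−18, −14) and (12, 6)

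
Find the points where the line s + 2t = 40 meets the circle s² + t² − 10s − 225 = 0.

From the line, t = (40 − s)/2. Substituting:
5s² − 120s + 700 = 0  ⟹  s² − 24s + 140 = 0
s = 14 or s = 10, giving (14, 13) and (10, 15).

(10, 15) and (14, 13)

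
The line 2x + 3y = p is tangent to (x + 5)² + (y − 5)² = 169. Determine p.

p = 5 ± 13√13

For a tangent, require d(centre, line) = r = 13.
|2·(−5) + 3·5 − p| / √13 = 13
|p − (5)| = 13√13.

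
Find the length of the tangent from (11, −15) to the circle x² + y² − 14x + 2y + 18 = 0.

6√5

With centre O = (7, −1), |OP|² = 212 and r² = 32.
The tangent meets the radius at right angles, so tangent² = |PO|² − r² = 212 − 32 = 180.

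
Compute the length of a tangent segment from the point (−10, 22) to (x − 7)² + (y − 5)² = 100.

Centre (7, 5), r² = 100. |PO|² = (−17)² + (17)² = 578.
By the tangent–radius right angle, tangent length = √(|PO|² − r²) = √478.

√478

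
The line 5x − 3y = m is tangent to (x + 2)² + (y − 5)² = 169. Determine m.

For a tangent, require d(centre, line) = r = 13.
|5·(−2) − 3·5 − m| / √34 = 13
|m − (−25)| = 13√34.

m = −25 ± 13√34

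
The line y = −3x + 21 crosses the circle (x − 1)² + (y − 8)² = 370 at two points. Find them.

(−2, 27) and (10, −9)

Express y = −3x + 21 and substitute into the circle:
10x² − 80x − 200 = 0  ⟹  x² − 8x − 20 = 0
x = 10 or x = −2, giving (10, −9) and (−2, 27).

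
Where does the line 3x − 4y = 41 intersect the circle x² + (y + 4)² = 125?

Express y = (−41 + 3x)/4 and substitute into the circle:
25x² − 150x − 1375 = 0  ⟹  x² − 6x − 55 = 0
x = 11 or x = −5, giving (11, −2) and (−5, −14).

(−5, −14) and (11, −2)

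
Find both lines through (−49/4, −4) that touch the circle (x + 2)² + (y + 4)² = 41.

Let a tangent through (−49/4, −4) have slope m. Its distance from (−2, −4) must equal √41:
(41/4m − (0))² = 41(m² + 1)
25m² − 16 = 0, so m = −4/5 or m = 4/5.
With m = −4/5: 4x + 5y = −69. With m = 4/5: 4x − 5y = −29.

4x + 5y = −69 and 4x − 5y = −29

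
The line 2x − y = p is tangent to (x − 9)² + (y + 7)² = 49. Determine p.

Tangency holds when the distance from the centre (9, −7) to the line equals the radius 7:
|2·9 − 1·(−7) − p| / √5 = 7
|p − (25)| = 7√5.

p = 25 ± 7√5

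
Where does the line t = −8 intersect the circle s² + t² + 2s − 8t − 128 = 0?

From the line, t = −8. Substituting:
s² + 2s = 0
s = 0 or s = −2, giving (0, −8) and (−2, −8).

(−2, −8) and (0, −8)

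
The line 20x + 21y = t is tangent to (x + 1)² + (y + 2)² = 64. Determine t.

t = −294 or t = 170

Tangency holds when the distance from the centre (−1, −2) to the line equals the radius 8:
|20·(−1) + 21·(−2) − t| / √841 = 8
|t − (−62)| = 8·29, so t = 170 or t = −294.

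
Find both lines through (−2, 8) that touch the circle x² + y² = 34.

A line y − (8) = m(x − (−2)) is tangent when its distance from (0, 0) is √34:
[m·(2) − (−8)]² = 34(m² + 1)
15m² − 16m − 15 = 0, so m = −3/5 or m = 5/3.
Through (−2, 8) these give 3x + 5y = 34 and 5x − 3y = −34.

3x + 5y = 34 and 5x − 3y = −34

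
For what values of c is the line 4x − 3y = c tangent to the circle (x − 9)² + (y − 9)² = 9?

c = −6 or c = 24

The line touches the circle iff its distance from (9, 9) is 3:
|4·9 − 3·9 − c| / √25 = 3
|c − (9)| = 3·5, so c = 24 or c = −6.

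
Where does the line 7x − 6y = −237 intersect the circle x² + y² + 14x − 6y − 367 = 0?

(−27, 8) and (−15, 22)

Express y = (237 + 7x)/6 and substitute into the circle:
85x² + 3570x + 34425 = 0  ⟹  x² + 42x + 405 = 0
x = −15 or x = −27, giving (−15, 22) and (−27, 8).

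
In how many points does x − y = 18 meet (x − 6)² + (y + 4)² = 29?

Centre (6, −4), r² = 29. Distance² from centre to line = (−8)²/2 = 32.
Since d² > r², the line lies outside the circle.

0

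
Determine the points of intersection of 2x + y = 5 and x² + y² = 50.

(−1, 7) and (5, −5)

Express y = −2x + 5 and substitute into the circle:
5x² − 20x − 25 = 0  ⟹  x² − 4x − 5 = 0
x = 5 or x = −1, giving (5, −5) and (−1, 7).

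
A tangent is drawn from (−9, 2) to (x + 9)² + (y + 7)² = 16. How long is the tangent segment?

The centre is (−9, −7) and r = 4. The square of the distance from P to the centre is 0 + 81 = 81.
Power of the point: PT² = |PO|² − r² = 65, so PT = √65.

√65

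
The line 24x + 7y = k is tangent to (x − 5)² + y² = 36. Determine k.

k = −30 or k = 270

Tangency holds when the distance from the centre (5, 0) to the line equals the radius 6:
|24·5 + 7·0 − k| / √625 = 6
|k − (120)| = 6·25, so k = 270 or k = −30.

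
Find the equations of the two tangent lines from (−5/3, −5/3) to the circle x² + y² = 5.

x + 2y = −5 and 2x + y = −5

Let a tangent through (−5/3, −5/3) have slope m. Its distance from (0, 0) must equal √5:
(5/3m − (5/3))² = 5(m² + 1)
2m² + 5m + 2 = 0, so m = −1/2 or m = −2.
With m = −1/2: x + 2y = −5. With m = −2: 2x + y = −5.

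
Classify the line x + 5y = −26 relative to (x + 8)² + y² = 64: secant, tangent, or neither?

d² = (1·(−8) + 5·0 − (−26))²/26 = 162/13; r² = 64.
Since d² < r², the line cuts the circle twice.

secant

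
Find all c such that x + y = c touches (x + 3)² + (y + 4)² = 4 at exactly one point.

c = −7 ± 2√2

Tangency holds when the distance from the centre (−3, −4) to the line equals the radius 2:
|1·(−3) + 1·(−4) − c| / √2 = 2
|c − (−7)| = 2√2.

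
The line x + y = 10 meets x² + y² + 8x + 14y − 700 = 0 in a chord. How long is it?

Substitute y = −x + 10:
2x² − 26x − 460 = 0  ⟹  x² − 13x − 230 = 0
x = 23 or x = −10, giving (23, −13) and (−10, 20).
Chord length = distance between (23, −13) and (−10, 20) = √2178 = 33√2.

33√2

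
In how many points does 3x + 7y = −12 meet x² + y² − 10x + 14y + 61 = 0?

2

d² = (3·5 + 7·(−7) − (−12))²/58 = 242/29; r² = 13.
Since d² < r², the line cuts the circle twice.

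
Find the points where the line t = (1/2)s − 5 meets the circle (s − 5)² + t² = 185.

Substitute t = (−10 + s)/2:
5s² − 60s − 540 = 0  ⟹  s² − 12s − 108 = 0
s = 18 or s = −6, giving (18, 4) and (−6, −8).

(−6, −8) and (18, 4)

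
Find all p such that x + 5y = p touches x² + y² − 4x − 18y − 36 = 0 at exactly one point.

p = 47 ± 11√26

Tangency holds when the distance from the centre (2, 9) to the line equals the radius 11:
|1·2 + 5·9 − p| / √26 = 11
|p − (47)| = 11√26.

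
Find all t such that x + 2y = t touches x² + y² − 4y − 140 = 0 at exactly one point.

t = 4 ± 12√5

Tangency holds when the distance from the centre (0, 2) to the line equals the radius 12:
|1·0 + 2·2 − t| / √5 = 12
|t − (4)| = 12√5.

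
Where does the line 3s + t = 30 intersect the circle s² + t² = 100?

(8, 6) and (10, 0)

Express t = −3s + 30 and substitute into the circle:
10s² − 180s + 800 = 0  ⟹  s² − 18s + 80 = 0
s = 10 or s = 8, giving (10, 0) and (8, 6).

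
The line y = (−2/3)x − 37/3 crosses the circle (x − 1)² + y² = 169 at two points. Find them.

Substitute y = (−37 − 2x)/3:
13x² + 130x − 143 = 0  ⟹  x² + 10x − 11 = 0
x = 1 or x = −11, giving (1, −13) and (−11, −5).

(−11, −5) and (1, −13)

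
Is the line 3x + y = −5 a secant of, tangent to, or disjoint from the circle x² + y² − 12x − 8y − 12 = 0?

Centre (6, 4), r² = 64. Distance² from centre to line = (27)²/10 = 729/10.
Since d² > r², the line lies outside the circle.

disjoint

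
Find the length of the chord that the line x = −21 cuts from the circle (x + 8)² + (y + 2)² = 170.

The distance from (−8, −2) to the line is 13, and r² = 170.
Chord = 2√(r² − d²) = 2·√(1) = 2.

2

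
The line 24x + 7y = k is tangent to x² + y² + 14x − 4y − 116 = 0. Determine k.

k = −479 or k = 171

For a tangent, require d(centre, line) = r = 13.
|24·(−7) + 7·2 − k| / √625 = 13
|k − (−154)| = 13·25, so k = 171 or k = −479.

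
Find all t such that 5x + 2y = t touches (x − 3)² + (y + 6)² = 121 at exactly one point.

For a tangent, require d(centre, line) = r = 11.
|5·3 + 2·(−6) − t| / √29 = 11
|t − (3)| = 11√29.

t = 3 ± 11√29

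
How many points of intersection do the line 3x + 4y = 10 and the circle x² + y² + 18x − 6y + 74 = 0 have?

0

d² = (3·(−9) + 4·3 − (10))²/25 = 25; r² = 16.
Since d² > r², the line lies outside the circle.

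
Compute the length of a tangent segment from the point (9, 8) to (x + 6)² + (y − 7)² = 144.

The centre is (−6, 7) and r = 12. The square of the distance from P to the centre is 225 + 1 = 226.
Power of the point: PT² = |PO|² − r² = 82, so PT = √82.

√82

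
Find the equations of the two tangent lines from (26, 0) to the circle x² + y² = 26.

x + 5y = 26 and x − 5y = 26

Let a tangent through (26, 0) have slope m. Its distance from (0, 0) must equal √26:
(−26m − (0))² = 26(m² + 1)
25m² − 1 = 0, so m = −1/5 or m = 1/5.
Through (26, 0) these give x + 5y = 26 and x − 5y = 26.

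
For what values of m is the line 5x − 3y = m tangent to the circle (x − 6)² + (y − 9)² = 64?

m = 3 ± 8√34

The line touches the circle iff its distance from (6, 9) is 8:
|5·6 − 3·9 − m| / √34 = 8
|m − (3)| = 8√34.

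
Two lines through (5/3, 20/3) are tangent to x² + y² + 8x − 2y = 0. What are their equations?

A line y − (20/3) = m(x − (5/3)) is tangent when its distance from (−4, 1) is √17:
(−17/3m − (−17/3))² = 17(m² + 1)
4m² − 17m + 4 = 0, so m = 1/4 or m = 4.
With m = 1/4: x − 4y = −25. With m = 4: 4x − y = 0.

x − 4y = −25 and 4x − y = 0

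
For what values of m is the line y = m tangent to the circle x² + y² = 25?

m = −5 or m = 5

The line touches the circle iff its distance from (0, 0) is 5:
|0·0 + 1·0 − m| / √1 = 5
|m| = 5, so m = 5 or m = −5.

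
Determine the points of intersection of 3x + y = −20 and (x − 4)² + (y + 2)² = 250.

From the line, y = −3x − 20. Substituting:
10x² + 100x + 90 = 0  ⟹  x² + 10x + 9 = 0
x = −1 or x = −9, giving (−1, −17) and (−9, 7).

(−9, 7) and (−1, −17)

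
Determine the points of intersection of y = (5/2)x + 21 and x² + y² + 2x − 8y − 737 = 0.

(−16, −19) and (4, 31)

Express y = (42 + 5x)/2 and substitute into the circle:
29x² + 348x − 1856 = 0  ⟹  x² + 12x − 64 = 0
x = 4 or x = −16, giving (4, 31) and (−16, −19).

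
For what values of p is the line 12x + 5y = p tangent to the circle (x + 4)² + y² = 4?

The line touches the circle iff its distance from (−4, 0) is 2:
|12·(−4) + 5·0 − p| / √169 = 2
|p − (−48)| = 2·13, so p = −22 or p = −74.

p = −74 or p = −22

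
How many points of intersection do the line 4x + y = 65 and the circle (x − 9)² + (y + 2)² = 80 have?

Substituting the line into the circle gives 17x² − 554x + 4490 = 0.
Discriminant = (−554)² − 4·17·(4490) = 1596 > 0.
Two real roots: the line is a secant.

2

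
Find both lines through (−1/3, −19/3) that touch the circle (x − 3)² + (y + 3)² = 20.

Write the tangent as mx − y + (−19/3 − m·(−1/3)) = 0 and set its distance from the centre to 2√5:
[m·(10/3) − (10/3)]² = 20(m² + 1)
2m² + 5m + 2 = 0, so m = −1/2 or m = −2.
Through (−1/3, −19/3) these give x + 2y = −13 and 2x + y = −7.

x + 2y = −13 and 2x + y = −7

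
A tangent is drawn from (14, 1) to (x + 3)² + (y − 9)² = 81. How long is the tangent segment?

4√17

The centre is (−3, 9) and r = 9. The square of the distance from P to the centre is 289 + 64 = 353.
By the tangent–radius right angle, tangent length = √(|PO|² − r²) = √272 = 4√17.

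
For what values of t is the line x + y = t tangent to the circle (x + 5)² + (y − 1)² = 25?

t = −4 ± 5√2

Tangency holds when the distance from the centre (−5, 1) to the line equals the radius 5:
|1·(−5) + 1·1 − t| / √2 = 5
|t − (−4)| = 5√2.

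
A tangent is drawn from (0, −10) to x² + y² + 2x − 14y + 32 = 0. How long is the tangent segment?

Centre (−1, 7), r² = 18. |PO|² = (1)² + (−17)² = 290.
By the tangent–radius right angle, tangent length = √(|PO|² − r²) = √272 = 4√17.

4√17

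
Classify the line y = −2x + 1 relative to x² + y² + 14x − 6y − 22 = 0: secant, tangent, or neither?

secant

Centre (−7, 3), r² = 80. Distance² from centre to line = (−12)²/5 = 144/5.
Since d² < r², the line cuts the circle twice.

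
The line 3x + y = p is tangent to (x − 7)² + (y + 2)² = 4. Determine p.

p = 19 ± 2√10

Tangency holds when the distance from the centre (7, −2) to the line equals the radius 2:
|3·7 + 1·(−2) − p| / √10 = 2
|p − (19)| = 2√10.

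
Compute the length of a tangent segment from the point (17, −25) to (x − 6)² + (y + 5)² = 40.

The centre is (6, −5) and r = 2√10. The square of the distance from P to the centre is 121 + 400 = 521.
By the tangent–radius right angle, tangent length = √(|PO|² − r²) = √481.

√481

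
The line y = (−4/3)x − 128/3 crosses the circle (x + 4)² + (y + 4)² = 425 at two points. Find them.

From the line, y = (−128 − 4x)/3. Substituting:
25x² + 1000x + 9775 = 0  ⟹  x² + 40x + 391 = 0
x = −17 or x = −23, giving (−17, −20) and (−23, −12).

(−23, −12) and (−17, −20)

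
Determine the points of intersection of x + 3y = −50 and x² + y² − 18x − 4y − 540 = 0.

Substitute y = (−50 − x)/3:
10x² − 50x − 1760 = 0  ⟹  x² − 5x − 176 = 0
x = 16 or x = −11, giving (16, −22) and (−11, −13).

(−11, −13) and (16, −22)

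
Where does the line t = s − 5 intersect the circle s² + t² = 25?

(0, −5) and (5, 0)

From the line, t = s − 5. Substituting:
2s² − 10s = 0  ⟹  s² − 5s = 0
s = 5 or s = 0, giving (5, 0) and (0, −5).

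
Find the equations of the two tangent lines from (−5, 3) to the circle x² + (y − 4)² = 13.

2x + 3y = −1 and 3x − 2y = −21

Let a tangent through (−5, 3) have slope m. Its distance from (0, 4) must equal √13:
[m·(5) − (1)]² = 13(m² + 1)
6m² − 5m − 6 = 0, so m = −2/3 or m = 3/2.
With m = −2/3: 2x + 3y = −1. With m = 3/2: 3x − 2y = −21.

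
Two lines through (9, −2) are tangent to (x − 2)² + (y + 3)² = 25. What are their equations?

3x + 4y = 19 and 4x − 3y = 42

A line y − (−2) = m(x − (9)) is tangent when its distance from (2, −3) is 5:
(−7m − (−1))² = 25(m² + 1)
12m² − 7m − 12 = 0, so m = −3/4 or m = 4/3.
Through (9, −2) these give 3x + 4y = 19 and 4x − 3y = 42.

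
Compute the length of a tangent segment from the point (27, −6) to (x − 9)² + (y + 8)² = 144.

The centre is (9, −8) and r = 12. The square of the distance from P to the centre is 324 + 4 = 328.
The tangent meets the radius at right angles, so tangent² = |PO|² − r² = 328 − 144 = 184.

2√46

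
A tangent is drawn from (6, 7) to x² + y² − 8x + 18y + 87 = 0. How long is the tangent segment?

With centre O = (4, −9), |OP|² = 260 and r² = 10.
Power of the point: PT² = |PO|² − r² = 250, so PT = 5√10.

5√10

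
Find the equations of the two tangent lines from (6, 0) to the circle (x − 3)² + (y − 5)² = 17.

4x − y = 24 and x + 4y = 6

A line y − (0) = m(x − (6)) is tangent when its distance from (3, 5) is √17:
(−3m − (5))² = 17(m² + 1)
4m² − 15m − 4 = 0, so m = 4 or m = −1/4.
Through (6, 0) these give 4x − y = 24 and x + 4y = 6.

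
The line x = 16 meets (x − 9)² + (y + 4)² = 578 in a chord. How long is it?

46

The line gives x = 16. Substituting into the circle:
y² + 8y − 513 = 0
y = 19 or y = −27, giving (16, 19) and (16, −27).
|(16, 19) − (16, −27)| = √((0)² + (46)²) = 46.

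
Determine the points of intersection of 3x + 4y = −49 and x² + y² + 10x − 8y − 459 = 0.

(−27, 8) and (5, −16)

Substitute y = (−49 − 3x)/4:
25x² + 550x − 3375 = 0  ⟹  x² + 22x − 135 = 0
x = 5 or x = −27, giving (5, −16) and (−27, 8).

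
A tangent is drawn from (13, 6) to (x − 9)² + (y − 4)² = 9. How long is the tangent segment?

The centre is (9, 4) and r = 3. The square of the distance from P to the centre is 16 + 4 = 20.
Power of the point: PT² = |PO|² − r² = 11, so PT = √11.

√11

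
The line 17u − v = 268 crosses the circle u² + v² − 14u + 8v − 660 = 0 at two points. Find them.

Express v = 17u − 268 and substitute into the circle:
290u² − 8990u + 69020 = 0  ⟹  u² − 31u + 238 = 0
u = 17 or u = 14, giving (17, 21) and (14, −30).

(14, −30) and (17, 21)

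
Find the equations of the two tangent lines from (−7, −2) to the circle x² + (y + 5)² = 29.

Let a tangent through (−7, −2) have slope m. Its distance from (0, −5) must equal √29:
(7m − (−3))² = 29(m² + 1)
10m² + 21m − 10 = 0, so m = −5/2 or m = 2/5.
With m = −5/2: 5x + 2y = −39. With m = 2/5: 2x − 5y = −4.

5x + 2y = −39 and 2x − 5y = −4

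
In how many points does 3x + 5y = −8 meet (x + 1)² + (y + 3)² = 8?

Centre (−1, −3), r² = 8. Distance² from centre to line = (−10)²/34 = 50/17.
Since d² < r², the line cuts the circle twice.

2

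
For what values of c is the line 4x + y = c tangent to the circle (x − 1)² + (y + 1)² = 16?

For a tangent, require d(centre, line) = r = 4.
|4·1 + 1·(−1) − c| / √17 = 4
|c − (3)| = 4√17.

c = 3 ± 4√17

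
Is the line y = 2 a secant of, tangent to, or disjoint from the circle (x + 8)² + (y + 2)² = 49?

secant

d² = (0·(−8) + 1·(−2) − (2))² = 16; r² = 49.
Since d² < r², the line cuts the circle twice.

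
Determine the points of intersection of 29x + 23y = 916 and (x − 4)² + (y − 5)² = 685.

(7, 31) and (30, 2)

Substitute y = (916 − 29x)/23:
1370x² − 50690x + 287700 = 0  ⟹  x² − 37x + 210 = 0
x = 30 or x = 7, giving (30, 2) and (7, 31).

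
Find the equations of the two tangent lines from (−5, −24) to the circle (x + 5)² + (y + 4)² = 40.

A line y − (−24) = m(x − (−5)) is tangent when its distance from (−5, −4) is 2√10:
(0m − (20))² = 40(m² + 1)
m² − 9 = 0, so m = −3 or m = 3.
With m = −3: 3x + y = −39. With m = 3: 3x − y = 9.

3x + y = −39 and 3x − y = 9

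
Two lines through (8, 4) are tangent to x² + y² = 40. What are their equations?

3x − y = 20 and x + 3y = 20

Let a tangent through (8, 4) have slope m. Its distance from (0, 0) must equal 2√10:
(−8m − (−4))² = 40(m² + 1)
3m² − 8m − 3 = 0, so m = 3 or m = −1/3.
Through (8, 4) these give 3x − y = 20 and x + 3y = 20.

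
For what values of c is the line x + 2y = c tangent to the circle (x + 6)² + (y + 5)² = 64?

c = −16 ± 8√5

For a tangent, require d(centre, line) = r = 8.
|1·(−6) + 2·(−5) − c| / √5 = 8
|c − (−16)| = 8√5.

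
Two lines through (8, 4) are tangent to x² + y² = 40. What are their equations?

A line y − (4) = m(x − (8)) is tangent when its distance from (0, 0) is 2√10:
(−8m − (−4))² = 40(m² + 1)
3m² − 8m − 3 = 0, so m = 3 or m = −1/3.
With m = 3: 3x − y = 20. With m = −1/3: x + 3y = 20.

3x − y = 20 and x + 3y = 20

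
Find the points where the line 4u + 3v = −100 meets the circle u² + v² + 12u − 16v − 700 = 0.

Substitute v = (−100 − 4u)/3:
25u² + 1100u + 8500 = 0  ⟹  u² + 44u + 340 = 0
u = −10 or u = −34, giving (−10, −20) and (−34, 12).

(−34, 12) and (−10, −20)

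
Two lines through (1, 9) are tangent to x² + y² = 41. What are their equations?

Write the tangent as mx − y + (9 − m·(1)) = 0 and set its distance from the centre to √41:
[m·(−1) − (−9)]² = 41(m² + 1)
20m² + 9m − 20 = 0, so m = −5/4 or m = 4/5.
Through (1, 9) these give 5x + 4y = 41 and 4x − 5y = −41.

5x + 4y = 41 and 4x − 5y = −41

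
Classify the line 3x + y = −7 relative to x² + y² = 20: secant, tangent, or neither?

d² = (3·0 + 1·0 − (−7))²/10 = 49/10; r² = 20.
Since d² < r², the line cuts the circle twice.

secant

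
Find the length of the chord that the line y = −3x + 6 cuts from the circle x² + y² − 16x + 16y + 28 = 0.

From the line, y = −3x + 6. Substituting:
10x² − 100x + 160 = 0  ⟹  x² − 10x + 16 = 0
x = 8 or x = 2, giving (8, −18) and (2, 0).
Chord length = distance between (8, −18) and (2, 0) = √360 = 6√10.

6√10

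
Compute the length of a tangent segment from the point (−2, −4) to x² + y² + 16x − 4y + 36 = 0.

2√10

With centre O = (−8, 2), |OP|² = 72 and r² = 32.
By the tangent–radius right angle, tangent length = √(|PO|² − r²) = √40 = 2√10.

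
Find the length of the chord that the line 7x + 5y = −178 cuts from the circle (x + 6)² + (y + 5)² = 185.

The distance from (−6, −5) to the line is 111/√74, and r² = 185.
Chord = 2√(r² − d²) = 2·√(37/2) = √74.

√74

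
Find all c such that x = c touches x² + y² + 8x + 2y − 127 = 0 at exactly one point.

For a tangent, require d(centre, line) = r = 12.
|1·(−4) + 0·(−1) − c| / √1 = 12
|c − (−4)| = 12, so c = 8 or c = −16.

c = −16 or c = 8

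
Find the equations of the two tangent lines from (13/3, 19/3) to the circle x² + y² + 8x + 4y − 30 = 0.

A line y − (19/3) = m(x − (13/3)) is tangent when its distance from (−4, −2) is 5√2:
[m·(−25/3) − (−25/3)]² = 50(m² + 1)
7m² − 50m + 7 = 0, so m = 7 or m = 1/7.
With m = 7: 7x − y = 24. With m = 1/7: x − 7y = −40.

7x − y = 24 and x − 7y = −40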